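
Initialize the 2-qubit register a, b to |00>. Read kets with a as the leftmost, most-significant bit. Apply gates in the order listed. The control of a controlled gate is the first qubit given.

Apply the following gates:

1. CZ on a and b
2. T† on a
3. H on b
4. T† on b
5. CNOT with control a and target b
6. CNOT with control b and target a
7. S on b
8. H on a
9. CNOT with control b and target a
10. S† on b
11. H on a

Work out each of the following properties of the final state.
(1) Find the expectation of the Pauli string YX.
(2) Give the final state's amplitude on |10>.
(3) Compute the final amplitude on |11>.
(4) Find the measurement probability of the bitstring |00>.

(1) The expectation value of YX is sqrt(2)/2.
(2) |10> carries amplitude 0 in the final state.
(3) The amplitude on |11> is sqrt(2)*exp(3*I*pi/4)/2.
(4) Outcome |00> occurs with probability 1/2.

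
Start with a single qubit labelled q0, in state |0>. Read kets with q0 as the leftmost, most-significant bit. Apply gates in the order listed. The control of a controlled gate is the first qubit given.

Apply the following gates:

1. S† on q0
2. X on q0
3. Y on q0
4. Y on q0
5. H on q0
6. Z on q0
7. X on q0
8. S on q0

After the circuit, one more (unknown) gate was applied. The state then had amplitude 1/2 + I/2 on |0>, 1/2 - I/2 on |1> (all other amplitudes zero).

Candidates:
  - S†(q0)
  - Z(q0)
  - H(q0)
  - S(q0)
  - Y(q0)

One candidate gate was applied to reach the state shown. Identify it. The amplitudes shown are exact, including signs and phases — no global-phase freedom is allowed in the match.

The applied gate was H(q0).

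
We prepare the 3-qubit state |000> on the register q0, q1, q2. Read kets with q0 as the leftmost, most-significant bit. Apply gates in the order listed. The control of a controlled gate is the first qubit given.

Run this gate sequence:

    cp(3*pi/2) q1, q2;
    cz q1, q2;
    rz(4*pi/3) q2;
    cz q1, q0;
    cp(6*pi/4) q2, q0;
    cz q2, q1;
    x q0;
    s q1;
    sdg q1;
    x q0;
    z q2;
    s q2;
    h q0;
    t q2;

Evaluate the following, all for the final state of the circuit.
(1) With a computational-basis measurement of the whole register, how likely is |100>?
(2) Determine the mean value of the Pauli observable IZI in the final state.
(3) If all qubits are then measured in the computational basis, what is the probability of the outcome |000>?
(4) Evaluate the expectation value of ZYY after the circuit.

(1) Outcome |100> occurs with probability 1/2. Key observation: steps 8-9 multiply out to the identity, so the circuit reduces to the remaining gates.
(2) The observable IZI averages to 1.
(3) The probability of measuring |000> is 1/2.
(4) In the final state, ZYY has expectation 0.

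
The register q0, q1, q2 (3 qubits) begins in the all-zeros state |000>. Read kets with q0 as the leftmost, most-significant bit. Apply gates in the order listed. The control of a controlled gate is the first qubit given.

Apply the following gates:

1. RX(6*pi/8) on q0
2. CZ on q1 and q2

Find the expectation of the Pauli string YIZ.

In the final state, YIZ has expectation -sqrt(2)/2.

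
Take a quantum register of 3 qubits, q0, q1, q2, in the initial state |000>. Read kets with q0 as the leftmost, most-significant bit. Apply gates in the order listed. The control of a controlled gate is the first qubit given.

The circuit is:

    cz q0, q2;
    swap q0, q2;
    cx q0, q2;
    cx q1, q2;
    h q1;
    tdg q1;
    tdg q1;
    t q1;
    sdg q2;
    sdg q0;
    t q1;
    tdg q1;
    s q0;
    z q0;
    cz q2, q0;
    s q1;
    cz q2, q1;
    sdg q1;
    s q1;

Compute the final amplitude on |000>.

|000> carries amplitude sqrt(2)/2 in the final state. Key observation: steps 10-13 multiply out to the identity, so the circuit reduces to the remaining gates.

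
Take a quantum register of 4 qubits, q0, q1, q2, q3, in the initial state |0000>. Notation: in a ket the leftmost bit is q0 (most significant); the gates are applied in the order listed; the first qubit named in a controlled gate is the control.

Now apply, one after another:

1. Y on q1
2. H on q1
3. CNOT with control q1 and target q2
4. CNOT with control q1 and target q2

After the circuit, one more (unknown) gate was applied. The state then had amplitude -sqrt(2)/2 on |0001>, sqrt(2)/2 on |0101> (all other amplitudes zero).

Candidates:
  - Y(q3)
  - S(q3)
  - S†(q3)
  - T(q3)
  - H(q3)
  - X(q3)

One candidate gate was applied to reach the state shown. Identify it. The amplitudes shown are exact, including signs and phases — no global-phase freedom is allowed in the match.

The unique candidate consistent with the amplitudes is Y(q3). Key observation: the block from step 3 through step 4 cancels to the identity and can be dropped.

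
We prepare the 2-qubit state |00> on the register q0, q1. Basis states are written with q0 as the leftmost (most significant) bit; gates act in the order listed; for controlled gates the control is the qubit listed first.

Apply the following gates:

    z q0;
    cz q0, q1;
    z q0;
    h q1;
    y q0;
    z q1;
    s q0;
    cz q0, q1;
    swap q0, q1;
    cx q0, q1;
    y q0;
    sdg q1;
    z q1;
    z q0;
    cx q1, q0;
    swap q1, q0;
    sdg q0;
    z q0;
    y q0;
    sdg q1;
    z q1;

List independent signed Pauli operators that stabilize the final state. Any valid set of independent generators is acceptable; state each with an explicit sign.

The final state is stabilized by the group generated by +XI, +IZ; other independent generating sets are equally valid.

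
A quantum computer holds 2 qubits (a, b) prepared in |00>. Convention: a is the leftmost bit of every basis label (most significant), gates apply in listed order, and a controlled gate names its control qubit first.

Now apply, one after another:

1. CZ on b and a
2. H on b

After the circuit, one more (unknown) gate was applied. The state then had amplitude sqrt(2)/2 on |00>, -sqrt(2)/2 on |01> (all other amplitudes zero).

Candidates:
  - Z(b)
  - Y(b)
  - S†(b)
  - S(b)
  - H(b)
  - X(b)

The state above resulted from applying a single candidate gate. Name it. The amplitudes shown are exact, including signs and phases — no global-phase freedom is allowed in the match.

The applied gate was Z(b).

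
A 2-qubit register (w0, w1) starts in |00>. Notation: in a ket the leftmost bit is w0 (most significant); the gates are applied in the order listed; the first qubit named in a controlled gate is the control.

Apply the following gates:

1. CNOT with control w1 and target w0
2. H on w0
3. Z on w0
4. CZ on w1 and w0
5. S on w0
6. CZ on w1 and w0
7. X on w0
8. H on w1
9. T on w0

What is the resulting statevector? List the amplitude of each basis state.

The final amplitudes are -I/2 on |00>, -I/2 on |01>, exp(I*pi/4)/2 on |10>, exp(I*pi/4)/2 on |11>.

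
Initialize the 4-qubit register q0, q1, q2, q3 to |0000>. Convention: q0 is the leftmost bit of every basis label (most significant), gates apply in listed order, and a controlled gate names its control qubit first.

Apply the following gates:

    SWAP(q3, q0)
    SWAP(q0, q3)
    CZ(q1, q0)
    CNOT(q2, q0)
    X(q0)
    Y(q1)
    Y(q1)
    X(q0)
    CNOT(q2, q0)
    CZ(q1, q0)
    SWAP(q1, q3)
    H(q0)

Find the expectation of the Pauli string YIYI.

The expectation value of YIYI is 0.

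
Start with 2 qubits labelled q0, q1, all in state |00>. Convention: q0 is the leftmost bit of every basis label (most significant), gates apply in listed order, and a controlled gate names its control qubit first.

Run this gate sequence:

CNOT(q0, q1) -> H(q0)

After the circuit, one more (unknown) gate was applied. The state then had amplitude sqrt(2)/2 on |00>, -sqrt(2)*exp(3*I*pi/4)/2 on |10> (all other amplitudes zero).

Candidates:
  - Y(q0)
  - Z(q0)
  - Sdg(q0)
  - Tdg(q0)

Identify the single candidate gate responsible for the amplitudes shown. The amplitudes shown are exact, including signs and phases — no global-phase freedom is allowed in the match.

It was Tdg(q0) that produced the state shown.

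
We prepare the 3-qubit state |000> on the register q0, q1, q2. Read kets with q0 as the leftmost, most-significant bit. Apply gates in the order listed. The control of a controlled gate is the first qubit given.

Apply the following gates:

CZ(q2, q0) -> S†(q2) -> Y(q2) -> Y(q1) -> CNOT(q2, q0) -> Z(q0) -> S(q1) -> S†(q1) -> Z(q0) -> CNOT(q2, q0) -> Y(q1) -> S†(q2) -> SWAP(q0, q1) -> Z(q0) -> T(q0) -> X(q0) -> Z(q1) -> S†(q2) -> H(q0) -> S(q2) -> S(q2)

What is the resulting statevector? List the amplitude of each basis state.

The final amplitudes are sqrt(2)*I/2 on |001>, -sqrt(2)*I/2 on |101>, and 0 on every other basis state. Key observation: the block from step 4 through step 11 cancels to the identity and can be dropped.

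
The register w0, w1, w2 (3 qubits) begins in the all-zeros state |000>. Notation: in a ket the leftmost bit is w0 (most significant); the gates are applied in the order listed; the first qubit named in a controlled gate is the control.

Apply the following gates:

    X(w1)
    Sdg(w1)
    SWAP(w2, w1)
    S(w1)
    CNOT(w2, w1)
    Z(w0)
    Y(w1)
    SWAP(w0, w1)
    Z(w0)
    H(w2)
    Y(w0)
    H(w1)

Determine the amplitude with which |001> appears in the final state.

The amplitude on |001> is 0.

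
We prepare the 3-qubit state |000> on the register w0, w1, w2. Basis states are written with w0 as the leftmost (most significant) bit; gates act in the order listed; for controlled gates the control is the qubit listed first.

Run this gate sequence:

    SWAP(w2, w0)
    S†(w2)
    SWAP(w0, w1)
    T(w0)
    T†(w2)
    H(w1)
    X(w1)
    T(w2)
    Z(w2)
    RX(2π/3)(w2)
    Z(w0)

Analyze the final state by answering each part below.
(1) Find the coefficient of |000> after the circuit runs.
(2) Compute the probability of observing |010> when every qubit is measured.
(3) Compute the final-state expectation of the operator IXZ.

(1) |000> carries amplitude sqrt(2)/4 in the final state.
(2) Outcome |010> occurs with probability 1/8.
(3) The expectation value of IXZ is -1/2.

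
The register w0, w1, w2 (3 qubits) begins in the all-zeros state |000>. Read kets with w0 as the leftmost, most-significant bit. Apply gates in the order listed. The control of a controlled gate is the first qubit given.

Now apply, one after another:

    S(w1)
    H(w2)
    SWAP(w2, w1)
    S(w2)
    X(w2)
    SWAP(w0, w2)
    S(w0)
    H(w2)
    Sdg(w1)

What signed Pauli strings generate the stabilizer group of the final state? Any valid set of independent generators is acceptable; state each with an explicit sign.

The stabilizer group can be generated by -IYI, +IIX, -ZII, among other valid generating sets.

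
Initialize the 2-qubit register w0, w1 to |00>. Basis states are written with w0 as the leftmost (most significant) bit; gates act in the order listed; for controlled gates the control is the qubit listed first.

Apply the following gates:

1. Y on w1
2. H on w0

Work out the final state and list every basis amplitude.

The resulting statevector has amplitude 0 on |00>, sqrt(2)*I/2 on |01>, 0 on |10>, sqrt(2)*I/2 on |11>.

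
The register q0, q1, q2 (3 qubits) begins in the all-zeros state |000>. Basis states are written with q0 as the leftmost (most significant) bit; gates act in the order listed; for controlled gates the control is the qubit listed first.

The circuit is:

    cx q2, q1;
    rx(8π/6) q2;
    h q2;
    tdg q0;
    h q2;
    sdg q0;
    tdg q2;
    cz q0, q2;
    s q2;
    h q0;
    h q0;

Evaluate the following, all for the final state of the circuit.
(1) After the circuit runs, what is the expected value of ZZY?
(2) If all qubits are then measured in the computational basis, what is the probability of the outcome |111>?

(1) The expectation value of ZZY is sqrt(6)/4. Key observation: the block from step 10 through step 11 cancels to the identity and can be dropped.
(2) A full measurement returns |111> with probability 0.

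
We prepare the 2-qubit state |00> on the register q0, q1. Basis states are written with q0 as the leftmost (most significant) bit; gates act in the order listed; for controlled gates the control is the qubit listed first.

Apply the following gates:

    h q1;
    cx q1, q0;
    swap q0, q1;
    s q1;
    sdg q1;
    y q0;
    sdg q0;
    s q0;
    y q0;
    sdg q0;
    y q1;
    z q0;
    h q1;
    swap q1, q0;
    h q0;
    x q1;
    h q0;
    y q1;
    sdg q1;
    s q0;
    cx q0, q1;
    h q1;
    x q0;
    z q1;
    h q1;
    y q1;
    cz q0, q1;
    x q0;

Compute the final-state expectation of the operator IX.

The expectation value of IX is 1. Key observation: steps 6-9 multiply out to the identity, so the circuit reduces to the remaining gates.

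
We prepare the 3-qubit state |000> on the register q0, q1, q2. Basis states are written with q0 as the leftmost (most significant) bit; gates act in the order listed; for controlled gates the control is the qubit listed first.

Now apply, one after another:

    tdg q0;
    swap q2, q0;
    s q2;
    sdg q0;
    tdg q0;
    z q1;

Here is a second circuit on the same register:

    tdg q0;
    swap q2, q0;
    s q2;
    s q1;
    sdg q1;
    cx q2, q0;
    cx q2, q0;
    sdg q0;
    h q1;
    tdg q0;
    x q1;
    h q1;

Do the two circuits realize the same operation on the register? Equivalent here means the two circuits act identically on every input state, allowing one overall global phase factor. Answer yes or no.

Yes, they are equivalent — the unitaries differ by at most a global phase.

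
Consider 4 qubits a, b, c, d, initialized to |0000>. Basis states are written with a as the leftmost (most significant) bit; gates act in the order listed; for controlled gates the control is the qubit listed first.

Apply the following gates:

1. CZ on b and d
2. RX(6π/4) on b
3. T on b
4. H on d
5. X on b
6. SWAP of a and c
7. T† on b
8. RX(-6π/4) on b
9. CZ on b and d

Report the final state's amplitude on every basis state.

After the circuit, the state carries amplitude -1/2 on |0000>, -1/2 on |0001>, 1/2 on |0100>, -1/2 on |0101>, and 0 on every other basis state.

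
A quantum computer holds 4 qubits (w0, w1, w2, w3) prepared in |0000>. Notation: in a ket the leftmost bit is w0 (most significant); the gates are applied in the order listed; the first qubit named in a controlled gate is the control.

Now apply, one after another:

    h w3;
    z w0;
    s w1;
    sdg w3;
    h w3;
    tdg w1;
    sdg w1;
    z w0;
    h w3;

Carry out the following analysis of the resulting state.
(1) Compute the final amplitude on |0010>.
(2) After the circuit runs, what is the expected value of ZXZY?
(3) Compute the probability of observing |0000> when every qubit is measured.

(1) |0010> carries amplitude 0 in the final state.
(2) The observable ZXZY averages to 0.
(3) The probability of measuring |0000> is 1/2.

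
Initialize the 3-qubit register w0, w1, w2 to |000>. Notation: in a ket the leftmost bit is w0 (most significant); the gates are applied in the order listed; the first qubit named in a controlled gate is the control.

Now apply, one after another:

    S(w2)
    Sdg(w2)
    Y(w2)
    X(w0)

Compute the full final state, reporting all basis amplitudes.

The final amplitudes are I on |101>, and 0 on every other basis state.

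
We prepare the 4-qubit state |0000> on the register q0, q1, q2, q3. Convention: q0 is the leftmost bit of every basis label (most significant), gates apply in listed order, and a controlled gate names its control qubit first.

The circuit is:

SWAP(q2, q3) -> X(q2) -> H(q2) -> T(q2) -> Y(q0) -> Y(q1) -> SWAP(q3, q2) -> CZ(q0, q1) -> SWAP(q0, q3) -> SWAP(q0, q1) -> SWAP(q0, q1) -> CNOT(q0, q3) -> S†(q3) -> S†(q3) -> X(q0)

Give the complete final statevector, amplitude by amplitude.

The resulting statevector has amplitude -sqrt(2)*exp(I*pi/4)/2 on |0100>, -sqrt(2)/2 on |1101>, and 0 on every other basis state.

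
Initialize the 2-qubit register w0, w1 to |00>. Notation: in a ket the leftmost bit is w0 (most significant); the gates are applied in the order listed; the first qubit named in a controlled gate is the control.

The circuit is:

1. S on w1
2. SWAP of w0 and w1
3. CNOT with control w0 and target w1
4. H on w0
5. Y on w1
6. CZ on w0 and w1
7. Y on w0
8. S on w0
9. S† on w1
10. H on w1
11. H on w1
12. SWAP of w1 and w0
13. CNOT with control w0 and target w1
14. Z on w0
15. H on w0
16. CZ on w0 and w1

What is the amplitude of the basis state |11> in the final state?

The amplitude on |11> is -I/2.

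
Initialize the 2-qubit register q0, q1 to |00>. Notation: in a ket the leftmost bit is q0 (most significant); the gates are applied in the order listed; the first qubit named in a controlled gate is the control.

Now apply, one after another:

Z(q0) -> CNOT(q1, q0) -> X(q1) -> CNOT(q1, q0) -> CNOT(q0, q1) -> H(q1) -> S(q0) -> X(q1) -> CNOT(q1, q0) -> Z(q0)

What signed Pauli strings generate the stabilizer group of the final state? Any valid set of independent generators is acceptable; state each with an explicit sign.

One valid set of independent stabilizer generators is -XX, -ZZ (any independent generating set of the same group is equally correct).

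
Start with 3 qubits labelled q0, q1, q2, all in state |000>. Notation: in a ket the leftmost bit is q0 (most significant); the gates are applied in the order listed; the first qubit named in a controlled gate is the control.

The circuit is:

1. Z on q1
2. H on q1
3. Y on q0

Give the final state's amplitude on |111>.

The amplitude on |111> is 0.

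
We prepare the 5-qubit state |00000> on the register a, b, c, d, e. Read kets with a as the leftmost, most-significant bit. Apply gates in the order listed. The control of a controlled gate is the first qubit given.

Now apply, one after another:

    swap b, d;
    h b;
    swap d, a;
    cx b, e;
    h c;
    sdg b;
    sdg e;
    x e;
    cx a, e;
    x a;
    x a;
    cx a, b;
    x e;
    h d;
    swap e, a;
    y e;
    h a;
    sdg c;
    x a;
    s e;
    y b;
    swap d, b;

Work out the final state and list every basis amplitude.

The final amplitudes are 0 on |00000>, I/4 on |00001>, 0 on |00010>, -I/4 on |00011>, 0 on |00100>, 1/4 on |00101>, 0 on |00110>, -1/4 on |00111>, 0 on |01000>, I/4 on |01001>, 0 on |01010>, -I/4 on |01011>, 0 on |01100>, 1/4 on |01101>, 0 on |01110>, -1/4 on |01111>, 0 on |10000>, -I/4 on |10001>, 0 on |10010>, -I/4 on |10011>, 0 on |10100>, -1/4 on |10101>, 0 on |10110>, -1/4 on |10111>, 0 on |11000>, -I/4 on |11001>, 0 on |11010>, -I/4 on |11011>, 0 on |11100>, -1/4 on |11101>, 0 on |11110>, -1/4 on |11111>.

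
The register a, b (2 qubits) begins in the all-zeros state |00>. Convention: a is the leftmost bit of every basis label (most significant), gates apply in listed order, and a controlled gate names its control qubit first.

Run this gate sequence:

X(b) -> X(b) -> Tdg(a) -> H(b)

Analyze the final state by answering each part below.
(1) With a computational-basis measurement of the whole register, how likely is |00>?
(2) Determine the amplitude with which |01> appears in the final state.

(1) Outcome |00> occurs with probability 1/2. Key observation: the block from step 1 through step 2 cancels to the identity and can be dropped.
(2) |01> carries amplitude sqrt(2)/2 in the final state.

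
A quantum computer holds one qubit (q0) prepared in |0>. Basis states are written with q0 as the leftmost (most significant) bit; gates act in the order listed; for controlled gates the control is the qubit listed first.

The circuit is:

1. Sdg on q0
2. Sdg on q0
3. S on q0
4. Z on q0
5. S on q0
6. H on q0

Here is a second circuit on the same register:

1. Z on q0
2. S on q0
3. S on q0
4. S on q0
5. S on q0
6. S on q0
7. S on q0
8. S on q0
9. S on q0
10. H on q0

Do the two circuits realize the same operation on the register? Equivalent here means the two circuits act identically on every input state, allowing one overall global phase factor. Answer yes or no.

Yes — the two circuits implement the same unitary up to a global phase.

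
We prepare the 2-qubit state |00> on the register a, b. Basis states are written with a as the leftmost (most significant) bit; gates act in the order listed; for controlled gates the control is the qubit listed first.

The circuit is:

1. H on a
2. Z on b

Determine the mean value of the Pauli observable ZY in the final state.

The observable ZY averages to 0.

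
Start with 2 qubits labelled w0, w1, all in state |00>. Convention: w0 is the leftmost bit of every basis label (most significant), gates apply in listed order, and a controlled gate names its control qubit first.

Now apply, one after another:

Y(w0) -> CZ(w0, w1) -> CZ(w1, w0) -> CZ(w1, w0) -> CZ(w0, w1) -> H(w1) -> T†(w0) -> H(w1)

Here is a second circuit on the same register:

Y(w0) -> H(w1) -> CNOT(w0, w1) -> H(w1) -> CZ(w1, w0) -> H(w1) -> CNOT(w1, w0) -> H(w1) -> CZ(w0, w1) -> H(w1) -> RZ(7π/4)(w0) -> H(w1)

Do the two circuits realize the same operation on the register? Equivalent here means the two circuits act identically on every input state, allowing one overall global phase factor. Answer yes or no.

No, they are not equivalent — no single phase factor reconciles the two unitaries.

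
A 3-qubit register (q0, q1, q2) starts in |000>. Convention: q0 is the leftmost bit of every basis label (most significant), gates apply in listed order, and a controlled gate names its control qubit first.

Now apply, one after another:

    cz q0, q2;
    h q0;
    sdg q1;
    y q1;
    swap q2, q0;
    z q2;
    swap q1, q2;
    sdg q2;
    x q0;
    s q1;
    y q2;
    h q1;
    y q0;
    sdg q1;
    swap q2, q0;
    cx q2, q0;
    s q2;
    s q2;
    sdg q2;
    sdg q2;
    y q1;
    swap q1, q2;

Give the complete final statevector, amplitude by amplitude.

After the circuit, the state carries amplitude 1/2 + I/2 on |000>, -1/2 - I/2 on |001>, and 0 on every other basis state. Key observation: steps 17-20 multiply out to the identity, so the circuit reduces to the remaining gates.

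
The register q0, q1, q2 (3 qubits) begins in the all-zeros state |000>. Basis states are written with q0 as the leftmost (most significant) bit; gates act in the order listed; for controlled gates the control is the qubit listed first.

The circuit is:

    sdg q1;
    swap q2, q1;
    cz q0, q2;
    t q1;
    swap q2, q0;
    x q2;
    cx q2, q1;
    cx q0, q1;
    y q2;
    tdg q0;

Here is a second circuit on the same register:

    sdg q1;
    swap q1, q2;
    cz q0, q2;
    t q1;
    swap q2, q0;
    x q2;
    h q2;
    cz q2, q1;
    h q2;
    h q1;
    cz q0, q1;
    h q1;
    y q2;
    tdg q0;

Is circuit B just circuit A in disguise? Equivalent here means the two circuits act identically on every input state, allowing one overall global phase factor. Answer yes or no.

No: there is an input state on which the two circuits produce genuinely different outputs (not merely differing by a phase).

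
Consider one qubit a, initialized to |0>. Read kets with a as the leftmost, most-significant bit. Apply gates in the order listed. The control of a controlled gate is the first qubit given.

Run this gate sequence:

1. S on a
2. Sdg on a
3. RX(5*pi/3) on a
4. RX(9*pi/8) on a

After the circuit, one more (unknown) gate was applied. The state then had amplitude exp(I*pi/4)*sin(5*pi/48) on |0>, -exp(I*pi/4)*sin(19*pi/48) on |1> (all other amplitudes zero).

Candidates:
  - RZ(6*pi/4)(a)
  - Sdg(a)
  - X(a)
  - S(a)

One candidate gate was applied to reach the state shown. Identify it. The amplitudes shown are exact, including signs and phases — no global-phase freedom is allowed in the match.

The unique candidate consistent with the amplitudes is RZ(6*pi/4)(a). Key observation: the block from step 1 through step 2 cancels to the identity and can be dropped.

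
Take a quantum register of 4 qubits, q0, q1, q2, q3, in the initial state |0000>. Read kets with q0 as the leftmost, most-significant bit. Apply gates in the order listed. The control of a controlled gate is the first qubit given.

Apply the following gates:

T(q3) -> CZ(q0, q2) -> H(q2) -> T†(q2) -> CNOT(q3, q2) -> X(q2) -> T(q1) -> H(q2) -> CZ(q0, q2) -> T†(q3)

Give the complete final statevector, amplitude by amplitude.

The resulting statevector has amplitude 1/2 - exp(3*I*pi/4)/2 on |0000>, -1/2 - exp(3*I*pi/4)/2 on |0010>, and 0 on every other basis state.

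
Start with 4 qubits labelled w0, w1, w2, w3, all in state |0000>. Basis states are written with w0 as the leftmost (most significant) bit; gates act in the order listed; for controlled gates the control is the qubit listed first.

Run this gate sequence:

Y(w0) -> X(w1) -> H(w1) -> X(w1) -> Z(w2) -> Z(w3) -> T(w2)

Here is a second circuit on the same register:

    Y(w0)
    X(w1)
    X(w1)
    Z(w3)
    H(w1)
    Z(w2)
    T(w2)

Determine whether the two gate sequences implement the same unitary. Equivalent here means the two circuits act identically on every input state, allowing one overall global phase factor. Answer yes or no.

No — the two circuits implement different unitaries, even allowing a global phase.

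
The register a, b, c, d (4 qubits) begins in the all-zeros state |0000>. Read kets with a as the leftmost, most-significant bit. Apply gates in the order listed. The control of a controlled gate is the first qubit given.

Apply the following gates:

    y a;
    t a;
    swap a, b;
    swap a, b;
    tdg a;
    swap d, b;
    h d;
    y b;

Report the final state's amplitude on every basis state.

The final amplitudes are -sqrt(2)/2 on |1100>, -sqrt(2)/2 on |1101>, and 0 on every other basis state. Key observation: the block from step 2 through step 5 cancels to the identity and can be dropped.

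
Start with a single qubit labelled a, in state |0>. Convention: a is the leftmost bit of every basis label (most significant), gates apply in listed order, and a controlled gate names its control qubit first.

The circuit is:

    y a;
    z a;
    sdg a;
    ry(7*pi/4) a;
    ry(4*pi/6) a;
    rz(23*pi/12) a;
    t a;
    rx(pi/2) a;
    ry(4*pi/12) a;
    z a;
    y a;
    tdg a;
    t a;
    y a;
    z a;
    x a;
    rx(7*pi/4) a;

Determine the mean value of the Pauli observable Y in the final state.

The expectation value of Y is 1/8 - 3*sqrt(3)/8. Key observation: the block from step 10 through step 15 cancels to the identity and can be dropped.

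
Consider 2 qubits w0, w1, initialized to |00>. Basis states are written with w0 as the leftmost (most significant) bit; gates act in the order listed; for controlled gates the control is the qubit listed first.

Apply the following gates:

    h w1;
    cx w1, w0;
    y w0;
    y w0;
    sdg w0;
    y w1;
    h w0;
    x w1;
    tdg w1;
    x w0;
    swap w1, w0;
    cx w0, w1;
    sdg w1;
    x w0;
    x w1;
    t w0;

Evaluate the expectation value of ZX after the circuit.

In the final state, ZX has expectation 0.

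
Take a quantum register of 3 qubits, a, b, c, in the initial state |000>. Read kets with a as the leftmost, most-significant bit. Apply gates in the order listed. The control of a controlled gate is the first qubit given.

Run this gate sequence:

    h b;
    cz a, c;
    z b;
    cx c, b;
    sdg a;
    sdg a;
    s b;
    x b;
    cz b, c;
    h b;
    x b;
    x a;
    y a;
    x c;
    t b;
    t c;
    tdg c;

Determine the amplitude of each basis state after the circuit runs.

The resulting statevector has amplitude -1/2 + I/2 on |001>, (-1 + I)*exp(3*I*pi/4)/2 on |011>, and 0 on every other basis state.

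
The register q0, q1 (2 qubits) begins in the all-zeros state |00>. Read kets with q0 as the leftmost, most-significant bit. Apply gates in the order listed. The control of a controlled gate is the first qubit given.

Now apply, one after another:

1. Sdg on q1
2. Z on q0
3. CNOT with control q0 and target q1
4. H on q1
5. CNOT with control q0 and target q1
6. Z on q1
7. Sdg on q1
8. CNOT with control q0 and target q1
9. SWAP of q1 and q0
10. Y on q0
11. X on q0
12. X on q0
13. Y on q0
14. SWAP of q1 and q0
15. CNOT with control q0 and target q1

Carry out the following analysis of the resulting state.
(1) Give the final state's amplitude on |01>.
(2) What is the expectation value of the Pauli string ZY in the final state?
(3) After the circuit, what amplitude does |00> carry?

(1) The amplitude on |01> is sqrt(2)*I/2.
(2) The expectation value of ZY is 1.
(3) The final state's coefficient on |00> equals sqrt(2)/2.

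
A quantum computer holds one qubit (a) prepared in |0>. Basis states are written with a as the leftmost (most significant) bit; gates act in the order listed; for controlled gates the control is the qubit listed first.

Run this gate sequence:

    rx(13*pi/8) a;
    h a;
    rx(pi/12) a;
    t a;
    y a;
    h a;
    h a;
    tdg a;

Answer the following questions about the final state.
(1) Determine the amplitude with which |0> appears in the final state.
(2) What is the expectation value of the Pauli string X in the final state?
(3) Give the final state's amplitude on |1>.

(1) |0> carries amplitude -sqrt(6)*sqrt(1/2 - sqrt(2)/4)*exp(I*pi/4)*cos(3*pi/16)/4 - sqrt(6)*I*sqrt(1/2 - sqrt(2)/4)*exp(I*pi/4)*sin(3*pi/16)/4 + sqrt(2)*sqrt(1/2 - sqrt(2)/4)*exp(I*pi/4)*sin(3*pi/16)/4 + sqrt(2)*I*sqrt(1/2 - sqrt(2)/4)*exp(I*pi/4)*cos(3*pi/16)/4 + sqrt(2)*I*sqrt(sqrt(2)/4 + 1/2)*exp(I*pi/4)*sin(3*pi/16)/4 + sqrt(2)*sqrt(sqrt(2)/4 + 1/2)*exp(I*pi/4)*cos(3*pi/16)/4 + sqrt(6)*sqrt(sqrt(2)/4 + 1/2)*exp(I*pi/4)*sin(3*pi/16)/4 + sqrt(6)*I*sqrt(sqrt(2)/4 + 1/2)*exp(I*pi/4)*cos(3*pi/16)/4 in the final state. Key observation: steps 6-7 multiply out to the identity, so the circuit reduces to the remaining gates.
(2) The observable X averages to -2*sqrt(3)*sqrt(1/2 - sqrt(2)/4)*sqrt(sqrt(2)/4 + 1/2)*sin(3*pi/16)*cos(3*pi/16) - sqrt(2)*sin(3*pi/16)*cos(3*pi/16)/2.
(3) |1> carries amplitude -sqrt(6)*I*sqrt(sqrt(2)/4 + 1/2)*exp(-I*pi/4)*cos(3*pi/16)/4 + sqrt(6)*sqrt(sqrt(2)/4 + 1/2)*exp(-I*pi/4)*sin(3*pi/16)/4 + sqrt(6)*sqrt(1/2 - sqrt(2)/4)*exp(-I*pi/4)*cos(3*pi/16)/4 - sqrt(6)*I*sqrt(1/2 - sqrt(2)/4)*exp(-I*pi/4)*sin(3*pi/16)/4 - sqrt(2)*I*sqrt(1/2 - sqrt(2)/4)*exp(-I*pi/4)*cos(3*pi/16)/4 + sqrt(2)*sqrt(1/2 - sqrt(2)/4)*exp(-I*pi/4)*sin(3*pi/16)/4 + sqrt(2)*I*sqrt(sqrt(2)/4 + 1/2)*exp(-I*pi/4)*sin(3*pi/16)/4 - sqrt(2)*sqrt(sqrt(2)/4 + 1/2)*exp(-I*pi/4)*cos(3*pi/16)/4 in the final state.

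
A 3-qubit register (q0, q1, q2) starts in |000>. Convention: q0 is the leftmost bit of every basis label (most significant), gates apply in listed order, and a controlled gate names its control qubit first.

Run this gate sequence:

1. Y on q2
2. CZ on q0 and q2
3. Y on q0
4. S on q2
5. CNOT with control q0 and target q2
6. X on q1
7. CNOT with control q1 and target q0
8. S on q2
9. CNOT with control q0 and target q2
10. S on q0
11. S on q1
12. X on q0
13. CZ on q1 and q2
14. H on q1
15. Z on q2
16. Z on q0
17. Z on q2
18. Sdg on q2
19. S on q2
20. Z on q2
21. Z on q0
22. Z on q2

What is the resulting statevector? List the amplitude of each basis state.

After the circuit, the state carries amplitude sqrt(2)/2 on |100>, -sqrt(2)/2 on |110>, and 0 on every other basis state. Key observation: gates 15-22 undo each other exactly, leaving only the rest of the circuit to track.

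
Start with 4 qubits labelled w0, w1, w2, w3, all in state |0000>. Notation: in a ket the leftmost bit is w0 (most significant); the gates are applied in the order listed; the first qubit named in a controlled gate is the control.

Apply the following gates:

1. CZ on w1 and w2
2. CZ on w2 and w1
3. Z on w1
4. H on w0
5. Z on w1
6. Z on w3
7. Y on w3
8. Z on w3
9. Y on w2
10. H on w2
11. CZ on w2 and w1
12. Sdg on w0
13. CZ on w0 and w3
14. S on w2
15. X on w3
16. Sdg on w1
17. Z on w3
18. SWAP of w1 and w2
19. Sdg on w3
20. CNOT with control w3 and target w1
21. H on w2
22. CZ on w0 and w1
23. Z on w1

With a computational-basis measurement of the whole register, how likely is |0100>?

The probability of measuring |0100> is 1/8.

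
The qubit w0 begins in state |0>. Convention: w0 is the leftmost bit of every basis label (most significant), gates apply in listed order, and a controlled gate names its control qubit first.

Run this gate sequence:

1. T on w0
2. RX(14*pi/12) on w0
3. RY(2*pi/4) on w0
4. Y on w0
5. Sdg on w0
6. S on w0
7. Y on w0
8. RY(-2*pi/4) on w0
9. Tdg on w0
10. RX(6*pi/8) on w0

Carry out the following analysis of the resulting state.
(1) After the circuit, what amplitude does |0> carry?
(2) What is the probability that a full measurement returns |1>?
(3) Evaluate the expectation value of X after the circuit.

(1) |0> carries amplitude (sqrt(2*sqrt(2) + 4)/8 + sqrt(6*sqrt(2) + 12)/8 + sqrt(2 - sqrt(2))*(-sqrt(2) + sqrt(6))*exp(I*pi/4)/8)*exp(3*I*pi/4) in the final state. Key observation: steps 3-8 multiply out to the identity, so the circuit reduces to the remaining gates.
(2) The probability of measuring |1> is 3/8 - sqrt(6)/8.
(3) The observable X averages to sqrt(2)/4.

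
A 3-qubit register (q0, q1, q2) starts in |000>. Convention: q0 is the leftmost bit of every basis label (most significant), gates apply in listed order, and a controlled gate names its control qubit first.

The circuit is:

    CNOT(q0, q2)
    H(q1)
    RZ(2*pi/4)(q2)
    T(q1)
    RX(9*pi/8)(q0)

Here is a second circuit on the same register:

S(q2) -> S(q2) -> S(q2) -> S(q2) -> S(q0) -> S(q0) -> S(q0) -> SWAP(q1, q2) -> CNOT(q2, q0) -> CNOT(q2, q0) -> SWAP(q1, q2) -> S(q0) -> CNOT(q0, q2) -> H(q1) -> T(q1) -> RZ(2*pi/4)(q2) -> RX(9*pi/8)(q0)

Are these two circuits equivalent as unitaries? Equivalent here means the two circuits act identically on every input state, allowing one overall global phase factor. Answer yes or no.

Yes, they are equivalent — the unitaries differ by at most a global phase.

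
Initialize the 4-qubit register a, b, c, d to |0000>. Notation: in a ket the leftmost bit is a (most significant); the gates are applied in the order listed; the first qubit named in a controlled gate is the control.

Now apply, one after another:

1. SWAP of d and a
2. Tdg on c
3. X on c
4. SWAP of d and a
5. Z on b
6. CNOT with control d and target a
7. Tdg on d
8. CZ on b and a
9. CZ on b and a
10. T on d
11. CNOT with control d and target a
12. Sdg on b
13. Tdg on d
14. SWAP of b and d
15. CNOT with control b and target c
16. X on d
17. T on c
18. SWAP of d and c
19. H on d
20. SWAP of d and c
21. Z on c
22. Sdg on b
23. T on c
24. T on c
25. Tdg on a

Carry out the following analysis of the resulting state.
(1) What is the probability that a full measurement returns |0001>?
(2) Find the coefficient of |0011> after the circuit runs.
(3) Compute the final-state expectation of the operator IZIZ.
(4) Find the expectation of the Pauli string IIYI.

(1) A full measurement returns |0001> with probability 1/2.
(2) |0011> carries amplitude sqrt(2)*exp(3*I*pi/4)/2 in the final state.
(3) The observable IZIZ averages to -1.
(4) The observable IIYI averages to 1.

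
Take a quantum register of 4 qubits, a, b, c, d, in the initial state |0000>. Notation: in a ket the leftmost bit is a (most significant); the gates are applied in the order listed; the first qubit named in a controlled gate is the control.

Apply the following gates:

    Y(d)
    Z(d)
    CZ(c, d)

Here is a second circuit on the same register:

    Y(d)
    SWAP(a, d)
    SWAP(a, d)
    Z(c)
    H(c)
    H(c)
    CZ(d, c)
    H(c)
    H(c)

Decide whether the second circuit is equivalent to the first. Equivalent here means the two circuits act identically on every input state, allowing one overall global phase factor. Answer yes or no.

No: there is an input state on which the two circuits produce genuinely different outputs (not merely differing by a phase).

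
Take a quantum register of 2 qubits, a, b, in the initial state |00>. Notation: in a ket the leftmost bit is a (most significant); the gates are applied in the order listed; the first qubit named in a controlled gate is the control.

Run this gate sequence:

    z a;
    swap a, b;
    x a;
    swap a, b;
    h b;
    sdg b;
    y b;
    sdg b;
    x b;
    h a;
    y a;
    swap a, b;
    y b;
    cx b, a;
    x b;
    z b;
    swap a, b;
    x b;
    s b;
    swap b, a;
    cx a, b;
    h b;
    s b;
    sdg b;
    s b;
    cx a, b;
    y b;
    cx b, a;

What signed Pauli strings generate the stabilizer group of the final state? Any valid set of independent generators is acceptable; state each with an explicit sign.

The final state is stabilized by the group generated by +IY, +ZI; other independent generating sets are equally valid.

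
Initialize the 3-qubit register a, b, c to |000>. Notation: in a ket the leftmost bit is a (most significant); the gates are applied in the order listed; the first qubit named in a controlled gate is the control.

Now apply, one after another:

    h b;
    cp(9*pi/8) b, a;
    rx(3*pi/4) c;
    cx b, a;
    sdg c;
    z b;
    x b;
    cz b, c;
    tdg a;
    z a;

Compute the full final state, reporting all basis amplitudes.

After the circuit, the state carries amplitude 0 on |000>, 0 on |001>, sqrt(4 - 2*sqrt(2))/4 on |010>, sqrt(2*sqrt(2) + 4)/4 on |011>, -sqrt(4 - 2*sqrt(2))*exp(3*I*pi/4)/4 on |100>, sqrt(2*sqrt(2) + 4)*exp(3*I*pi/4)/4 on |101>, 0 on |110>, 0 on |111>.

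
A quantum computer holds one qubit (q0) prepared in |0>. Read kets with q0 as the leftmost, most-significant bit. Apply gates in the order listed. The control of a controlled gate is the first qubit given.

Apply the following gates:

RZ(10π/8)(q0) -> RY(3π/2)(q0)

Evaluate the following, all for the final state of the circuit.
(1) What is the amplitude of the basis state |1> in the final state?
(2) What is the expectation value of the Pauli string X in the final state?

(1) The final state's coefficient on |1> equals -sqrt(2)*exp(3*I*pi/8)/2.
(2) The observable X averages to -1.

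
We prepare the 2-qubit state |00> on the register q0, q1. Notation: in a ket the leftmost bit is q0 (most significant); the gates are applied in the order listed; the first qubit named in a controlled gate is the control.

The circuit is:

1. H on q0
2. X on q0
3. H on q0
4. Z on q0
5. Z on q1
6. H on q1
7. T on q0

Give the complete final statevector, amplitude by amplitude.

The final amplitudes are sqrt(2)/2 on |00>, sqrt(2)/2 on |01>, 0 on |10>, 0 on |11>. Key observation: steps 1-4 multiply out to the identity, so the circuit reduces to the remaining gates.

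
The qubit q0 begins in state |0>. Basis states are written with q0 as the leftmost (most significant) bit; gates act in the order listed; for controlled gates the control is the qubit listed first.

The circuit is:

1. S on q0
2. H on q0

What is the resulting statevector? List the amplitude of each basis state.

The final amplitudes are sqrt(2)/2 on |0>, sqrt(2)/2 on |1>.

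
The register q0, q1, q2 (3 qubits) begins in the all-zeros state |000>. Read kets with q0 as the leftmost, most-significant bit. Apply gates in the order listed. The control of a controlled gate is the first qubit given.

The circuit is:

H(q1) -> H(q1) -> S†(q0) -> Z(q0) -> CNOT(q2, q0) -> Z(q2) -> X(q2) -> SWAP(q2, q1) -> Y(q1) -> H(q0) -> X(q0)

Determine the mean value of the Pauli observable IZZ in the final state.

The observable IZZ averages to 1.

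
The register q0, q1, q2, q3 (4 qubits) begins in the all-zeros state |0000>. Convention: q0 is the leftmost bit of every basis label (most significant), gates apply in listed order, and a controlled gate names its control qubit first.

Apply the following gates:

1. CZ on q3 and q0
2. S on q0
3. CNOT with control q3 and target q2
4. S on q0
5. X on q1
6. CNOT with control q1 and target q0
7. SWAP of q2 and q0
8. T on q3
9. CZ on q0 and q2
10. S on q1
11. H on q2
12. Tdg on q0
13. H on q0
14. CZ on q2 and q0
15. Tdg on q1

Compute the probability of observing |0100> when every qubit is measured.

A full measurement returns |0100> with probability 1/4.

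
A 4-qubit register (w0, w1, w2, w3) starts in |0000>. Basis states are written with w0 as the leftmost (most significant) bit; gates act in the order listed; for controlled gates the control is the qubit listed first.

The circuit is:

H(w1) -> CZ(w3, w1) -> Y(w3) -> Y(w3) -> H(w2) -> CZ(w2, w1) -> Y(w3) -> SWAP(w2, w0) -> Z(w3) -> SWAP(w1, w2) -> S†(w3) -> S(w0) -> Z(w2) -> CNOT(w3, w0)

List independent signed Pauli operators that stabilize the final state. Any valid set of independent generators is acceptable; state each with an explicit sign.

The final state is stabilized by the group generated by -YIZI, +ZIXI, +IZII, -IIIZ; other independent generating sets are equally valid.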